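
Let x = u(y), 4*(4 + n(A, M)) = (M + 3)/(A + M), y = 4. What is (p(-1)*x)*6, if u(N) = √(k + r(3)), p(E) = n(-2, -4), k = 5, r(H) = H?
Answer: -95*√2/2 ≈ -67.175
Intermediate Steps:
n(A, M) = -4 + (3 + M)/(4*(A + M)) (n(A, M) = -4 + ((M + 3)/(A + M))/4 = -4 + ((3 + M)/(A + M))/4 = -4 + (3 + M)/(4*(A + M)))
p(E) = -95/24 (p(E) = (3 - 16*(-2) - 15*(-4))/(4*(-2 - 4)) = (¼)*(3 + 32 + 60)/(-6) = (¼)*(-⅙)*95 = -95/24)
u(N) = 2*√2 (u(N) = √(5 + 3) = √8 = 2*√2)
x = 2*√2 ≈ 2.8284
(p(-1)*x)*6 = -95*√2/12*6 = -95*√2/2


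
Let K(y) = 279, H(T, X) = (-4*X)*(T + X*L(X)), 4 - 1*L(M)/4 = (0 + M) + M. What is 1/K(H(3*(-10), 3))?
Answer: 1/279 ≈ 0.0035842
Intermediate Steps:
L(M) = 16 - 8*M (L(M) = 16 - 4*((0 + M) + M) = 16 - 4*(M + M) = 16 - 8*M)
H(T, X) = -4*X*(T + X*(16 - 8*X)) (H(T, X) = (-4*X)*(T + X*(16 - 8*X)) = -4*X*(T + X*(16 - 8*X)))
1/K(H(3*(-10), 3)) = 1/279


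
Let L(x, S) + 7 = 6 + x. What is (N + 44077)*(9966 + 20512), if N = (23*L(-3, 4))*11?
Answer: 1312535070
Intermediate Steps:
L(x, S) = -1 + x (L(x, S) = -7 + (6 + x) = -1 + x)
N = -1012 (N = (23*(-1 - 3))*11 = (23*(-4))*11 = -92*11 = -1012)
(N + 44077)*(9966 + 20512) = (-1012 + 44077)*(9966 + 20512) = 43065*30478 = 1312535070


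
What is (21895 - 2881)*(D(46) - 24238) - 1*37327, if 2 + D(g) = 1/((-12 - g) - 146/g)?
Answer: -216179451977/469 ≈ -4.6094e+8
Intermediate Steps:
D(g) = -2 + 1/(-12 - g - 146/g) (D(g) = -2 + 1/((-12 - g) - 146/g) = -2 + 1/(-12 - g - 146/g))
(21895 - 2881)*(D(46) - 24238) - 1*37327 = (21895 - 2881)*((-292 - 25*46 - 2*46²)/(146 + 46² + 12*46) - 24238) - 1*37327 = 19014*((-292 - 1150 - 2*2116)/(146 + 2116 + 552) - 24238) - 37327 = 19014*((-292 - 1150 - 4232)/2814 - 24238) - 37327 = 19014*((1/2814)*(-5674) - 24238) - 37327 = 19014*(-2837/1407 - 24238) - 37327 = 19014*(-34105703/1407) - 37327 = -216161945614/469 - 37327 = -216179451977/469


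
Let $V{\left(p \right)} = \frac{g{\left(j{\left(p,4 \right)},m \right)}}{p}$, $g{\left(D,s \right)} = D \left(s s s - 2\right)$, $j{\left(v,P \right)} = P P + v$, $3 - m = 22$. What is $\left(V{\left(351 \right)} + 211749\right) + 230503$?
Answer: $\frac{50904155}{117} \approx 4.3508 \cdot 10^{5}$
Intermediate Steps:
$m = -19$ ($m = 3 - 22 = -19$)
$j{\left(v,P \right)} = v + P^{2}$ ($j{\left(v,P \right)} = P^{2} + v = v + P^{2}$)
$g{\left(D,s \right)} = D \left(-2 + s^{3}\right)$ ($g{\left(D,s \right)} = D \left(s^{2} s - 2\right) = D \left(s^{3} - 2\right) = D \left(-2 + s^{3}\right)$)
$V{\left(p \right)} = \frac{-109776 - 6861 p}{p}$ ($V{\left(p \right)} = \frac{\left(p + 4^{2}\right) \left(-2 + \left(-19\right)^{3}\right)}{p} = \frac{\left(p + 16\right) \left(-2 - 6859\right)}{p} = \frac{\left(16 + p\right) \left(-6861\right)}{p} = \frac{-109776 - 6861 p}{p}$)
$\left(V{\left(351 \right)} + 211749\right) + 230503 = \left(\left(-6861 - \frac{109776}{351}\right) + 211749\right) + 230503 = \left(\left(-6861 - \frac{36592}{117}\right) + 211749\right) + 230503 = \left(- \frac{839329}{117} + 211749\right) + 230503 = \frac{23935304}{117} + 230503 = \frac{50904155}{117}$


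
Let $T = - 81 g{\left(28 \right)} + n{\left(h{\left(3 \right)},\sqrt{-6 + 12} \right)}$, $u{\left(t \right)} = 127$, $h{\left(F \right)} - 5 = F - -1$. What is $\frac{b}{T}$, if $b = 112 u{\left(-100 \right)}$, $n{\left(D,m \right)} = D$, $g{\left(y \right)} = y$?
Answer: $- \frac{14224}{2259} \approx -6.2966$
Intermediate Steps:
$h{\left(F \right)} = 6 + F$ ($h{\left(F \right)} = 5 + \left(F - -1\right) = 5 + \left(F + 1\right) = 5 + \left(1 + F\right) = 6 + F$)
$T = -2259$ ($T = \left(-81\right) 28 + \left(6 + 3\right) = -2268 + 9 = -2259$)
$b = 14224$ ($b = 112 \cdot 127 = 14224$)
$\frac{b}{T} = \frac{14224}{-2259} = 14224 \left(- \frac{1}{2259}\right) = - \frac{14224}{2259}$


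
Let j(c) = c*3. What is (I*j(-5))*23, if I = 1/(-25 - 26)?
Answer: 115/17 ≈ 6.7647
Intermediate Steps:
I = -1/51 (I = 1/(-51) = -1/51 ≈ -0.019608)
j(c) = 3*c
(I*j(-5))*23 = -(-5)/17*23 = -1/51*(-15)*23 = (5/17)*23 = 115/17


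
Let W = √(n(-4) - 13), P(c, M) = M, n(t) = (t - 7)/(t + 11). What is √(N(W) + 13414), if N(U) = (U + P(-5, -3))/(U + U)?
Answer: √(15507162 + 17*I*√714)/34 ≈ 115.82 + 0.0016964*I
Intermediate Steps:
n(t) = (-7 + t)/(11 + t)
W = I*√714/7 (W = √((-7 - 4)/(11 - 4) - 13) = √(-11/7 - 13) = √(-102/7) = I*√714/7 ≈ 3.8173*I)
N(U) = (-3 + U)/(2*U) (N(U) = (U - 3)/(U + U) = (-3 + U)/((2*U)) = (-3 + U)*(1/(2*U)) = (-3 + U)/(2*U))
√(N(W) + 13414) = √((-3 + I*√714/7)/(2*((I*√714/7))) + 13414) = √((-I*√714/102)*(-3 + I*√714/7)/2 + 13414) = √(-I*√714*(-3 + I*√714/7)/204 + 13414) = √(13414 - I*√714*(-3 + I*√714/7)/204)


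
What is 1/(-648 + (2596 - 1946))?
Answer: 1/2 ≈ 0.50000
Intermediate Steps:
1/(-648 + (2596 - 1946)) = 1/(-648 + 650) = 1/2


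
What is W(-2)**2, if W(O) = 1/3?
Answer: 1/9 ≈ 0.11111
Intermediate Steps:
W(O) = 1/3
W(-2)**2 = (1/3)**2 = 1/9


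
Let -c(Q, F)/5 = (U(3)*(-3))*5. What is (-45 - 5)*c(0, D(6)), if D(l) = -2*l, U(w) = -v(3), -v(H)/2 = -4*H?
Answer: 90000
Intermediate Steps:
v(H) = 8*H (v(H) = -(-8)*H = 8*H)
U(w) = -24 (U(w) = -8*3 = -1*24 = -24)
c(Q, F) = -1800 (c(Q, F) = -5*(-24*(-3))*5 = -360*5 = -5*360 = -1800)
(-45 - 5)*c(0, D(6)) = (-45 - 5)*(-1800) = -50*(-1800) = 90000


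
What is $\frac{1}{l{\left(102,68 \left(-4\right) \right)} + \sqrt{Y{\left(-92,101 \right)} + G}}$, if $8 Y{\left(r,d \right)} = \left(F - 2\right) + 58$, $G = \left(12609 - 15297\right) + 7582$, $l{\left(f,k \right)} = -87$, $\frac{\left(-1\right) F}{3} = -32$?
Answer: $- \frac{87}{2656} - \frac{17 \sqrt{17}}{2656} \approx -0.059146$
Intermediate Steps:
$F = 96$ ($F = \left(-3\right) \left(-32\right) = 96$)
$G = 4894$ ($G = -2688 + 7582 = 4894$)
$Y{\left(r,d \right)} = 19$ ($Y{\left(r,d \right)} = \frac{\left(96 - 2\right) + 58}{8} = \frac{94 + 58}{8} = \frac{1}{8} \cdot 152 = 19$)
$\frac{1}{l{\left(102,68 \left(-4\right) \right)} + \sqrt{Y{\left(-92,101 \right)} + G}} = \frac{1}{-87 + \sqrt{19 + 4894}} = \frac{1}{-87 + \sqrt{4913}} = \frac{1}{-87 + 17 \sqrt{17}}$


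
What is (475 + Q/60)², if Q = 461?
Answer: 838739521/3600 ≈ 2.3298e+5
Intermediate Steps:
(475 + Q/60)² = (475 + 461/60)² = (28961/60)² = 838739521/3600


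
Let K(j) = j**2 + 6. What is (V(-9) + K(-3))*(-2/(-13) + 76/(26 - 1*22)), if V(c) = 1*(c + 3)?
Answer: 2241/13 ≈ 172.38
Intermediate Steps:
V(c) = 3 + c (V(c) = 1*(3 + c) = 3 + c)
K(j) = 6 + j**2
(V(-9) + K(-3))*(-2/(-13) + 76/(26 - 1*22)) = ((3 - 9) + (6 + (-3)**2))*(-2/(-13) + 76/(26 - 1*22)) = (-6 + (6 + 9))*(-2*(-1/13) + 76/(26 - 22)) = (-6 + 15)*(2/13 + 76/4) = 9*(2/13 + 76*(1/4)) = 9*(2/13 + 19) = 9*(249/13) = 2241/13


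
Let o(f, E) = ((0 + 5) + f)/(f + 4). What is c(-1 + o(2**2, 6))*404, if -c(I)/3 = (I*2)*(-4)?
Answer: 1212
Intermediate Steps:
o(f, E) = (5 + f)/(4 + f)
c(I) = 24*I (c(I) = -3*I*2*(-4) = -3*2*I*(-4) = -(-24)*I = 24*I)
c(-1 + o(2**2, 6))*404 = (24*(-1 + (5 + 2**2)/(4 + 2**2)))*404 = (24*(-1 + (5 + 4)/(4 + 4)))*404 = (24*(-1 + 9/8))*404 = (24*(1/8))*404 = 3*404 = 1212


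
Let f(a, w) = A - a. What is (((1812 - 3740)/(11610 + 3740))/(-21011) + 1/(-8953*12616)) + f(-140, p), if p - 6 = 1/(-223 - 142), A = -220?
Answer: -1457153575566641153/18214421053627400 ≈ -80.000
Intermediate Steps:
p = 2189/365 (p = 6 + 1/(-223 - 142) = 6 + 1/(-365) = 6 - 1/365 = 2189/365 ≈ 5.9973)
f(a, w) = -220 - a
(((1812 - 3740)/(11610 + 3740))/(-21011) + 1/(-8953*12616)) + f(-140, p) = (((1812 - 3740)/(11610 + 3740))/(-21011) + 1/(-8953*12616)) + (-220 - 1*(-140)) = (-1928/15350*(-1/21011) - 1/8953*1/12616) + (-220 + 140) = (-1928*1/15350*(-1/21011) - 1/112951048) - 80 = (-964/7675*(-1/21011) - 1/112951048) - 80 = (964/161259425 - 1/112951048) - 80 = 108723550847/18214421053627400 - 80 = -1457153575566641153/18214421053627400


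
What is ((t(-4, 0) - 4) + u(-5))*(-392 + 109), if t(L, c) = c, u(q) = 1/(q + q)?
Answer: 11603/10 ≈ 1160.3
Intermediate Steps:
u(q) = 1/(2*q)
((t(-4, 0) - 4) + u(-5))*(-392 + 109) = ((0 - 4) + (1/2)/(-5))*(-392 + 109) = (-4 + (1/2)*(-1/5))*(-283) = (-4 - 1/10)*(-283) = -41/10*(-283) = 11603/10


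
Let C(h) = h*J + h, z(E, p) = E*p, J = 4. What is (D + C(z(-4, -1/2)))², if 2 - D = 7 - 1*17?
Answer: 484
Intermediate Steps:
D = 12 (D = 2 - (7 - 1*17) = 2 - (7 - 17) = 2 - 1*(-10) = 2 + 10 = 12)
C(h) = 5*h (C(h) = h*4 + h = 4*h + h = 5*h)
(D + C(z(-4, -1/2)))² = (12 + 5*(-(-4)/2))² = (12 + 5*(-4*(-½)))² = (12 + 5*2)² = (12 + 10)² = 22² = 484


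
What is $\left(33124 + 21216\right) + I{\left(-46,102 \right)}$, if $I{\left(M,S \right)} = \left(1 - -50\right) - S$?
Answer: $54289$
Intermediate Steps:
$I{\left(M,S \right)} = 51 - S$ ($I{\left(M,S \right)} = \left(1 + 50\right) - S = 51 - S$)
$\left(33124 + 21216\right) + I{\left(-46,102 \right)} = \left(33124 + 21216\right) + \left(51 - 102\right) = 54340 + \left(51 - 102\right) = 54340 - 51 = 54289$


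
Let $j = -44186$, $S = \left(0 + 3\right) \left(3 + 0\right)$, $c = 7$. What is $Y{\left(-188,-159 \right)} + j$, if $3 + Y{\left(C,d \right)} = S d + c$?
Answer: $-45613$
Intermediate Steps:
$S = 9$ ($S = 3 \cdot 3 = 9$)
$Y{\left(C,d \right)} = 4 + 9 d$ ($Y{\left(C,d \right)} = -3 + \left(9 d + 7\right) = -3 + \left(7 + 9 d\right) = 4 + 9 d$)
$Y{\left(-188,-159 \right)} + j = \left(4 + 9 \left(-159\right)\right) - 44186 = \left(4 - 1431\right) - 44186 = -1427 - 44186 = -45613$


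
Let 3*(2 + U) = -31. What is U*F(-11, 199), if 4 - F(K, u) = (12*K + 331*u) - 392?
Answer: 2417617/3 ≈ 8.0587e+5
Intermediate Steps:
U = -37/3 (U = -2 + (⅓)*(-31) = -2 - 31/3 = -37/3 ≈ -12.333)
F(K, u) = 396 - 331*u - 12*K (F(K, u) = 4 - ((12*K + 331*u) - 392) = 4 - (-392 + 12*K + 331*u) = 4 + (392 - 331*u - 12*K) = 396 - 331*u - 12*K)
U*F(-11, 199) = -37*(396 - 331*199 - 12*(-11))/3 = -37*(396 - 65869 + 132)/3 = -37/3*(-65341) = 2417617/3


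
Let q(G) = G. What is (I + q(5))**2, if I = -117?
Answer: 12544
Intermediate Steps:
(I + q(5))**2 = (-117 + 5)**2 = (-112)**2 = 12544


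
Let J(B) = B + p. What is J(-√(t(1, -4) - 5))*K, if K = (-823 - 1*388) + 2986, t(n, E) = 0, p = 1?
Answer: 1775 - 1775*I*√5 ≈ 1775.0 - 3969.0*I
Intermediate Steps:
J(B) = 1 + B (J(B) = B + 1 = 1 + B)
K = 1775 (K = (-823 - 388) + 2986 = -1211 + 2986 = 1775)
J(-√(t(1, -4) - 5))*K = (1 - √(0 - 5))*1775 = (1 - √(-5))*1775 = (1 - I*√5)*1775 = 1775 - 1775*I*√5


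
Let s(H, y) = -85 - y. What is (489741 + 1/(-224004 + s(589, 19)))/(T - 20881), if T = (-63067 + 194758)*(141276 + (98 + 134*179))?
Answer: 109754876027/4880266096406932 ≈ 2.2490e-5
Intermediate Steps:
T = 21776423760 (T = 131691*(141276 + (98 + 23986)) = 131691*(141276 + 24084) = 131691*165360 = 21776423760)
(489741 + 1/(-224004 + s(589, 19)))/(T - 20881) = (489741 + 1/(-224004 + (-85 - 1*19)))/(21776423760 - 20881) = (489741 + 1/(-224004 + (-85 - 19)))/21776402879 = (489741 + 1/(-224004 - 104))*(1/21776402879) = (489741 + 1/(-224108))*(1/21776402879) = (489741 - 1/224108)*(1/21776402879) = (109754876027/224108)*(1/21776402879) = 109754876027/4880266096406932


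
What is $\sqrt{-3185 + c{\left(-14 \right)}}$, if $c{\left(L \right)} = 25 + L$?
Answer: $23 i \sqrt{6} \approx 56.338 i$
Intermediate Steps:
$\sqrt{-3185 + c{\left(-14 \right)}} = \sqrt{-3185 + \left(25 - 14\right)} = \sqrt{-3185 + 11} = \sqrt{-3174} = 23 i \sqrt{6}$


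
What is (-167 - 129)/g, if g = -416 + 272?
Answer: 37/18 ≈ 2.0556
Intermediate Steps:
g = -144
(-167 - 129)/g = (-167 - 129)/(-144) = -296*(-1/144) = 37/18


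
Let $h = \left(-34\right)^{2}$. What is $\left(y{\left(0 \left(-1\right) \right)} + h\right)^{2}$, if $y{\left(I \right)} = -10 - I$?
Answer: $1313316$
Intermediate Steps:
$h = 1156$
$\left(y{\left(0 \left(-1\right) \right)} + h\right)^{2} = \left(\left(-10 - 0 \left(-1\right)\right) + 1156\right)^{2} = \left(\left(-10 - 0\right) + 1156\right)^{2} = \left(\left(-10 + 0\right) + 1156\right)^{2} = \left(-10 + 1156\right)^{2} = 1146^{2} = 1313316$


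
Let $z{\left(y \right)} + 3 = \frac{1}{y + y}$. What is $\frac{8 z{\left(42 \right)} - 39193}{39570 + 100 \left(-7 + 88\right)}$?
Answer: $- \frac{164711}{200214} \approx -0.82267$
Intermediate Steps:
$z{\left(y \right)} = -3 + \frac{1}{2 y}$ ($z{\left(y \right)} = -3 + \frac{1}{y + y} = -3 + \frac{1}{2 y}$)
$\frac{8 z{\left(42 \right)} - 39193}{39570 + 100 \left(-7 + 88\right)} = \frac{8 \left(-3 + \frac{1}{2 \cdot 42}\right) - 39193}{39570 + 100 \left(-7 + 88\right)} = \frac{8 \left(-3 + \frac{1}{2} \cdot \frac{1}{42}\right) - 39193}{39570 + 100 \cdot 81} = \frac{8 \left(-3 + \frac{1}{84}\right) - 39193}{39570 + 8100} = \frac{8 \left(- \frac{251}{84}\right) - 39193}{47670} = \left(- \frac{502}{21} - 39193\right) \frac{1}{47670} = \left(- \frac{823555}{21}\right) \frac{1}{47670} = - \frac{164711}{200214}$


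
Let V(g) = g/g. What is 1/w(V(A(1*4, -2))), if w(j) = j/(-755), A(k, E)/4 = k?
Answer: -755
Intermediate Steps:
A(k, E) = 4*k
V(g) = 1
w(j) = -j/755 (w(j) = j*(-1/755) = -j/755)
1/w(V(A(1*4, -2))) = 1/(-1/755*1) = 1/(-1/755) = -755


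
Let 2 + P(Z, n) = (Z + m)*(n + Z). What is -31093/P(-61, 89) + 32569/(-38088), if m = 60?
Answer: 197215519/190440 ≈ 1035.6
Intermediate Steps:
P(Z, n) = -2 + (60 + Z)*(Z + n) (P(Z, n) = -2 + (Z + 60)*(n + Z) = -2 + (60 + Z)*(Z + n))
-31093/P(-61, 89) + 32569/(-38088) = -31093/(-2 + (-61)**2 + 60*(-61) + 60*89 - 61*89) + 32569/(-38088) = -31093/(-2 + 3721 - 3660 + 5340 - 5429) + 32569*(-1/38088) = -31093/(-30) - 32569/38088 = -31093*(-1/30) - 32569/38088 = 31093/30 - 32569/38088 = 197215519/190440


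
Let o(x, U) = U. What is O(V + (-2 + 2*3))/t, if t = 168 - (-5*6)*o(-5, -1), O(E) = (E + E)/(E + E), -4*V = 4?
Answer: 1/138 ≈ 0.0072464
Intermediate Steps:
V = -1 (V = -¼*4 = -1)
O(E) = 1 (O(E) = (2*E)/((2*E)) = (2*E)*(1/(2*E)) = 1)
t = 138 (t = 168 - (-5*6)*(-1) = 168 - (-30)*(-1) = 168 - 1*30 = 168 - 30 = 138)
O(V + (-2 + 2*3))/t = 1/138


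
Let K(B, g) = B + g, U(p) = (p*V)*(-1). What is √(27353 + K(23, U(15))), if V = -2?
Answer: √27406 ≈ 165.55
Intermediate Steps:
U(p) = 2*p (U(p) = (p*(-2))*(-1) = -2*p*(-1) = 2*p)
√(27353 + K(23, U(15))) = √(27353 + (23 + 2*15)) = √(27353 + (23 + 30)) = √(27353 + 53) = √27406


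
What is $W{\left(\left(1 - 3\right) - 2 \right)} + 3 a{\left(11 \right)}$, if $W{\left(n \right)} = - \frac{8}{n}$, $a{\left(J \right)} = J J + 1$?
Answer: $368$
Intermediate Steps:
$a{\left(J \right)} = 1 + J^{2}$ ($a{\left(J \right)} = J^{2} + 1 = 1 + J^{2}$)
$W{\left(\left(1 - 3\right) - 2 \right)} + 3 a{\left(11 \right)} = - \frac{8}{\left(1 - 3\right) - 2} + 3 \left(1 + 11^{2}\right) = - \frac{8}{-2 - 2} + 3 \left(1 + 121\right) = - \frac{8}{-4} + 3 \cdot 122 = \left(-8\right) \left(- \frac{1}{4}\right) + 366 = 2 + 366 = 368$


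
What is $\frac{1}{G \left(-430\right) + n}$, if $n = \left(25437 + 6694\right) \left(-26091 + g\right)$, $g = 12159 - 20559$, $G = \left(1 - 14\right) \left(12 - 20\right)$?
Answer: $- \frac{1}{1108275041} \approx -9.023 \cdot 10^{-10}$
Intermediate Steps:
$G = 104$ ($G = \left(-13\right) \left(-8\right) = 104$)
$g = -8400$
$n = -1108230321$ ($n = \left(25437 + 6694\right) \left(-26091 - 8400\right) = 32131 \left(-34491\right) = -1108230321$)
$\frac{1}{G \left(-430\right) + n} = \frac{1}{104 \left(-430\right) - 1108230321} = \frac{1}{-44720 - 1108230321} = \frac{1}{-1108275041} = - \frac{1}{1108275041}$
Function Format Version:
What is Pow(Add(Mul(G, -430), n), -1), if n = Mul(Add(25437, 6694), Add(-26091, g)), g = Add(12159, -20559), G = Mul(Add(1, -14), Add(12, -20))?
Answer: Rational(-1, 1108275041) ≈ -9.0230e-10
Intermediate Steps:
G = 104 (G = Mul(-13, -8) = 104)
g = -8400
n = -1108230321 (n = Mul(Add(25437, 6694), Add(-26091, -8400)) = Mul(32131, -34491) = -1108230321)
Pow(Add(Mul(G, -430), n), -1) = Pow(Add(Mul(104, -430), -1108230321), -1) = Pow(Add(-44720, -1108230321), -1) = Pow(-1108275041, -1) = Rational(-1, 1108275041)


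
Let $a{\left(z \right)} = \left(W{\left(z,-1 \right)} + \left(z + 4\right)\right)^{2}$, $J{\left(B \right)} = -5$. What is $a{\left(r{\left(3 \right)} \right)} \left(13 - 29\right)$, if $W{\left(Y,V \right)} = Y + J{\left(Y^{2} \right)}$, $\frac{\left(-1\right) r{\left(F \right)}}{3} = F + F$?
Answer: $-21904$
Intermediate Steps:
$r{\left(F \right)} = - 6 F$ ($r{\left(F \right)} = - 3 \left(F + F\right) = - 3 \cdot 2 F = - 6 F$)
$W{\left(Y,V \right)} = -5 + Y$ ($W{\left(Y,V \right)} = Y - 5 = -5 + Y$)
$a{\left(z \right)} = \left(-1 + 2 z\right)^{2}$ ($a{\left(z \right)} = \left(\left(-5 + z\right) + \left(z + 4\right)\right)^{2} = \left(\left(-5 + z\right) + \left(4 + z\right)\right)^{2} = \left(-1 + 2 z\right)^{2}$)
$a{\left(r{\left(3 \right)} \right)} \left(13 - 29\right) = \left(-1 + 2 \left(\left(-6\right) 3\right)\right)^{2} \left(13 - 29\right) = \left(-1 + 2 \left(-18\right)\right)^{2} \left(-16\right) = \left(-1 - 36\right)^{2} \left(-16\right) = \left(-37\right)^{2} \left(-16\right) = 1369 \left(-16\right) = -21904$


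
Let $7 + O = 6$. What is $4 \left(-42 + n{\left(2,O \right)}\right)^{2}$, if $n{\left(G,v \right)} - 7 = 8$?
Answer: $2916$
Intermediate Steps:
$O = -1$ ($O = -7 + 6 = -1$)
$n{\left(G,v \right)} = 15$ ($n{\left(G,v \right)} = 7 + 8 = 15$)
$4 \left(-42 + n{\left(2,O \right)}\right)^{2} = 4 \left(-42 + 15\right)^{2} = 4 \left(-27\right)^{2} = 4 \cdot 729 = 2916$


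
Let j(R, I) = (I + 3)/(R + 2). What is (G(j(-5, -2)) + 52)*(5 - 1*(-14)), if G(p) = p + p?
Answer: 2926/3 ≈ 975.33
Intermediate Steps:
j(R, I) = (3 + I)/(2 + R)
G(p) = 2*p
(G(j(-5, -2)) + 52)*(5 - 1*(-14)) = (2*((3 - 2)/(2 - 5)) + 52)*(5 - 1*(-14)) = (2*(1/(-3)) + 52)*(5 + 14) = (2*(-1/3*1) + 52)*19 = (2*(-1/3) + 52)*19 = (-2/3 + 52)*19 = (154/3)*19 = 2926/3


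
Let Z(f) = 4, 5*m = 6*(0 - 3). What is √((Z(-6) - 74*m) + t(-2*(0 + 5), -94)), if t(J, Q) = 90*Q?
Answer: 2*I*√51185/5 ≈ 90.496*I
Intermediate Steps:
m = -18/5 (m = (6*(0 - 3))/5 = (6*(-3))/5 = (⅕)*(-18) = -18/5 ≈ -3.6000)
√((Z(-6) - 74*m) + t(-2*(0 + 5), -94)) = √((4 - 74*(-18/5)) + 90*(-94)) = √((4 + 1332/5) - 8460) = √(1352/5 - 8460) = √(-40948/5) = 2*I*√51185/5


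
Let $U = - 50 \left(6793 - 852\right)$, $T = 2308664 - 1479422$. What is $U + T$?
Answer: $532192$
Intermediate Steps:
$T = 829242$
$U = -297050$ ($U = \left(-50\right) 5941 = -297050$)
$U + T = -297050 + 829242 = 532192$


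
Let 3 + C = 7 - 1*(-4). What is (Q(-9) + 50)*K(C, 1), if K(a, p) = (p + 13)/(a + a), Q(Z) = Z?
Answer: 287/8 ≈ 35.875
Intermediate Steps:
C = 8 (C = -3 + (7 - 1*(-4)) = -3 + (7 + 4) = -3 + 11 = 8)
K(a, p) = (13 + p)/(2*a) (K(a, p) = (13 + p)/((2*a)) = (13 + p)*(1/(2*a)) = (13 + p)/(2*a))
(Q(-9) + 50)*K(C, 1) = (-9 + 50)*((½)*(13 + 1)/8) = 41*((½)*(⅛)*14) = 41*(7/8) = 287/8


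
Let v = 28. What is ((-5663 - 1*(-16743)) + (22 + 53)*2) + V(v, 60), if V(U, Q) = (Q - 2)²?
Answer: 14594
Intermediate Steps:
V(U, Q) = (-2 + Q)²
((-5663 - 1*(-16743)) + (22 + 53)*2) + V(v, 60) = ((-5663 - 1*(-16743)) + (22 + 53)*2) + (-2 + 60)² = ((-5663 + 16743) + 75*2) + 58² = (11080 + 150) + 3364 = 11230 + 3364 = 14594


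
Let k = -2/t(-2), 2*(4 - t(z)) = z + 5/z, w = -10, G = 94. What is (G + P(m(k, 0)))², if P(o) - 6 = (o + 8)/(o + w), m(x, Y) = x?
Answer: 18215824/1849 ≈ 9851.7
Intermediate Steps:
t(z) = 4 - 5/(2*z) - z/2 (t(z) = 4 - (z + 5/z)/2 = 4 + (-5/(2*z) - z/2) = 4 - 5/(2*z) - z/2)
k = -8/25 (k = -2/(4 - 5/2/(-2) - ½*(-2)) = -2/(4 - 5/2*(-½) + 1) = -2/(4 + 5/4 + 1) = -2/25/4 = -2*4/25 = -8/25 ≈ -0.32000)
P(o) = 6 + (8 + o)/(-10 + o) (P(o) = 6 + (o + 8)/(o - 10) = 6 + (8 + o)/(-10 + o))
(G + P(m(k, 0)))² = (94 + (-52 + 7*(-8/25))/(-10 - 8/25))² = (94 + (-52 - 56/25)/(-258/25))² = (94 - 25/258*(-1356/25))² = (94 + 226/43)² = (4268/43)² = 18215824/1849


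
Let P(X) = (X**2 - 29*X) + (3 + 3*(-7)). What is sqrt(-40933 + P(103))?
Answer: I*sqrt(33329) ≈ 182.56*I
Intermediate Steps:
P(X) = -18 + X**2 - 29*X (P(X) = (X**2 - 29*X) + (3 - 21) = (X**2 - 29*X) - 18 = -18 + X**2 - 29*X)
sqrt(-40933 + P(103)) = sqrt(-40933 + (-18 + 103**2 - 29*103)) = sqrt(-40933 + (-18 + 10609 - 2987)) = sqrt(-40933 + 7604) = sqrt(-33329) = I*sqrt(33329)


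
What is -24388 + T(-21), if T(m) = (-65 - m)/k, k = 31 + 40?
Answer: -1731592/71 ≈ -24389.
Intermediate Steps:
k = 71
T(m) = -65/71 - m/71 (T(m) = (-65 - m)/71 = (-65 - m)*(1/71) = -65/71 - m/71)
-24388 + T(-21) = -24388 + (-65/71 - 1/71*(-21)) = -24388 + (-65/71 + 21/71) = -24388 - 44/71 = -1731592/71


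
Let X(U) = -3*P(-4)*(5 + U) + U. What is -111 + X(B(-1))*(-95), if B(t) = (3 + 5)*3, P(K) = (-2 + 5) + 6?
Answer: 71994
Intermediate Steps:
P(K) = 9 (P(K) = 3 + 6 = 9)
B(t) = 24 (B(t) = 8*3 = 24)
X(U) = -135 - 26*U (X(U) = -27*(5 + U) + U = -3*(45 + 9*U) + U = (-135 - 27*U) + U = -135 - 26*U)
-111 + X(B(-1))*(-95) = -111 + (-135 - 26*24)*(-95) = -111 + (-135 - 624)*(-95) = -111 - 759*(-95) = -111 + 72105 = 71994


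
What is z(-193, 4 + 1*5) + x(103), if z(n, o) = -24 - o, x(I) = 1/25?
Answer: -824/25 ≈ -32.960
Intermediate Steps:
x(I) = 1/25
z(-193, 4 + 1*5) + x(103) = (-24 - (4 + 1*5)) + 1/25 = (-24 - (4 + 5)) + 1/25 = (-24 - 1*9) + 1/25 = (-24 - 9) + 1/25 = -33 + 1/25 = -824/25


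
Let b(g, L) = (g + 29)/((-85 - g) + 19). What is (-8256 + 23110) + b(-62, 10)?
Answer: 59449/4 ≈ 14862.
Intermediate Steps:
b(g, L) = (29 + g)/(-66 - g)
(-8256 + 23110) + b(-62, 10) = (-8256 + 23110) + (-29 - 1*(-62))/(66 - 62) = 14854 + (-29 + 62)/4 = 14854 + (1/4)*33 = 14854 + 33/4 = 59449/4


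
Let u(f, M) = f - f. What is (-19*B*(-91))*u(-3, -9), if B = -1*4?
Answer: 0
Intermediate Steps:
u(f, M) = 0
B = -4
(-19*B*(-91))*u(-3, -9) = (-19*(-4)*(-91))*0 = (76*(-91))*0 = -6916*0 = 0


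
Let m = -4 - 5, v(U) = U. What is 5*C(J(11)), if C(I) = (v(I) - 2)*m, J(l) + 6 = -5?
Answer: 585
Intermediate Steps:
J(l) = -11 (J(l) = -6 - 5 = -11)
m = -9
C(I) = 18 - 9*I (C(I) = (I - 2)*(-9) = (-2 + I)*(-9) = 18 - 9*I)
5*C(J(11)) = 5*(18 - 9*(-11)) = 5*(18 + 99) = 5*117 = 585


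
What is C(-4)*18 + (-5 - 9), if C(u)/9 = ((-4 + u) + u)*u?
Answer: 7762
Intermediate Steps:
C(u) = 9*u*(-4 + 2*u) (C(u) = 9*(((-4 + u) + u)*u) = 9*((-4 + 2*u)*u) = 9*(u*(-4 + 2*u)) = 9*u*(-4 + 2*u))
C(-4)*18 + (-5 - 9) = (18*(-4)*(-2 - 4))*18 + (-5 - 9) = (18*(-4)*(-6))*18 - 14 = 432*18 - 14 = 7776 - 14 = 7762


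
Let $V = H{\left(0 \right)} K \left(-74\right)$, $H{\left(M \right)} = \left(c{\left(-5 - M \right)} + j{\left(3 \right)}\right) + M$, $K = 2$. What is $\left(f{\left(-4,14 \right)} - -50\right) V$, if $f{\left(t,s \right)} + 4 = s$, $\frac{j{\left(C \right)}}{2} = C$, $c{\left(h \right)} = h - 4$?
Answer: $26640$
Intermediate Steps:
$c{\left(h \right)} = -4 + h$
$j{\left(C \right)} = 2 C$
$f{\left(t,s \right)} = -4 + s$
$H{\left(M \right)} = -3$ ($H{\left(M \right)} = \left(\left(-4 - \left(5 + M\right)\right) + 2 \cdot 3\right) + M = \left(\left(-9 - M\right) + 6\right) + M = \left(-3 - M\right) + M = -3$)
$V = 444$ ($V = - 3 \cdot 2 \left(-74\right) = \left(-3\right) \left(-148\right) = 444$)
$\left(f{\left(-4,14 \right)} - -50\right) V = \left(\left(-4 + 14\right) - -50\right) 444 = \left(10 + 50\right) 444 = 60 \cdot 444 = 26640$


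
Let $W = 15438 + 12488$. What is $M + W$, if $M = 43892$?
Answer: $71818$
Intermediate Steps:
$W = 27926$
$M + W = 43892 + 27926 = 71818$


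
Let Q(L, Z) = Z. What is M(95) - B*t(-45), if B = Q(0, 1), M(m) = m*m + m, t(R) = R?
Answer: 9165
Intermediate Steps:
M(m) = m + m² (M(m) = m² + m = m + m²)
B = 1
M(95) - B*t(-45) = 95*(1 + 95) - (-45) = 95*96 - 1*(-45) = 9120 + 45 = 9165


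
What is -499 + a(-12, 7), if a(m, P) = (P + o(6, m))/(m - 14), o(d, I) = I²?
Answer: -13125/26 ≈ -504.81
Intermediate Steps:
a(m, P) = (P + m²)/(-14 + m) (a(m, P) = (P + m²)/(m - 14) = (P + m²)/(-14 + m))
-499 + a(-12, 7) = -499 + (7 + (-12)²)/(-14 - 12) = -499 + (7 + 144)/(-26) = -499 - 1/26*151 = -499 - 151/26 = -13125/26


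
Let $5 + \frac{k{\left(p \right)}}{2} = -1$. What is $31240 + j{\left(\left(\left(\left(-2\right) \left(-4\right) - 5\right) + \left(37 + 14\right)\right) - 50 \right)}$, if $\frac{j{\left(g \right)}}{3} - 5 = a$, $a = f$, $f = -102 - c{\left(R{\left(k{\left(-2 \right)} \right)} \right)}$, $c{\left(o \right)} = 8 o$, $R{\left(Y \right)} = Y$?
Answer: $31237$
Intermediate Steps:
$k{\left(p \right)} = -12$ ($k{\left(p \right)} = -10 + 2 \left(-1\right) = -10 - 2 = -12$)
$f = -6$ ($f = -102 - 8 \left(-12\right) = -102 - -96 = -102 + 96 = -6$)
$a = -6$
$j{\left(g \right)} = -3$ ($j{\left(g \right)} = 15 + 3 \left(-6\right) = 15 - 18 = -3$)
$31240 + j{\left(\left(\left(\left(-2\right) \left(-4\right) - 5\right) + \left(37 + 14\right)\right) - 50 \right)} = 31240 - 3 = 31237$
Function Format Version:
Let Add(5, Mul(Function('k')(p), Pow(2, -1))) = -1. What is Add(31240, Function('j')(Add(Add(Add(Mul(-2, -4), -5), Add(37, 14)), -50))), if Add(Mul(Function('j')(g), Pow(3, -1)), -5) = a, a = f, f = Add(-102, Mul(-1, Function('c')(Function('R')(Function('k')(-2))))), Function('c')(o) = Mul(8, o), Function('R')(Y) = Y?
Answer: 31237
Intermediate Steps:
Function('k')(p) = -12 (Function('k')(p) = Add(-10, Mul(2, -1)) = Add(-10, -2) = -12)
f = -6 (f = Add(-102, Mul(-1, Mul(8, -12))) = Add(-102, Mul(-1, -96)) = Add(-102, 96) = -6)
a = -6
Function('j')(g) = -3 (Function('j')(g) = Add(15, Mul(3, -6)) = Add(15, -18) = -3)
Add(31240, Function('j')(Add(Add(Add(Mul(-2, -4), -5), Add(37, 14)), -50))) = Add(31240, -3) = 31237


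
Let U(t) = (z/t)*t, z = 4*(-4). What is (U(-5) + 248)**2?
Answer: 53824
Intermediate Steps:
z = -16
U(t) = -16 (U(t) = (-16/t)*t = -16)
(U(-5) + 248)**2 = (-16 + 248)**2 = 232**2 = 53824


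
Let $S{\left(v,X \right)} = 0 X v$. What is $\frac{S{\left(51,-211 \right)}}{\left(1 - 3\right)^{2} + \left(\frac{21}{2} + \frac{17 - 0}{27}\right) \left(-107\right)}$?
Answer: $0$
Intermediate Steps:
$S{\left(v,X \right)} = 0$ ($S{\left(v,X \right)} = 0 v = 0$)
$\frac{S{\left(51,-211 \right)}}{\left(1 - 3\right)^{2} + \left(\frac{21}{2} + \frac{17 - 0}{27}\right) \left(-107\right)} = \frac{0}{\left(1 - 3\right)^{2} + \left(\frac{21}{2} + \frac{17 - 0}{27}\right) \left(-107\right)} = \frac{0}{\left(-2\right)^{2} + \left(21 \cdot \frac{1}{2} + \left(17 + 0\right) \frac{1}{27}\right) \left(-107\right)} = \frac{0}{4 + \left(\frac{21}{2} + 17 \cdot \frac{1}{27}\right) \left(-107\right)} = \frac{0}{4 + \left(\frac{21}{2} + \frac{17}{27}\right) \left(-107\right)} = \frac{0}{4 + \frac{601}{54} \left(-107\right)} = \frac{0}{4 - \frac{64307}{54}} = \frac{0}{- \frac{64091}{54}} = 0 \left(- \frac{54}{64091}\right) = 0$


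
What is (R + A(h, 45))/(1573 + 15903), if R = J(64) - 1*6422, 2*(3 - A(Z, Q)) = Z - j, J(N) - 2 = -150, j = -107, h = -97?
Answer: -1643/4369 ≈ -0.37606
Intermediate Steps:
J(N) = -148 (J(N) = 2 - 150 = -148)
A(Z, Q) = -101/2 - Z/2 (A(Z, Q) = 3 - (Z - 1*(-107))/2 = 3 - (Z + 107)/2 = 3 - (107 + Z)/2 = 3 + (-107/2 - Z/2) = -101/2 - Z/2)
R = -6570 (R = -148 - 1*6422 = -148 - 6422 = -6570)
(R + A(h, 45))/(1573 + 15903) = (-6570 + (-101/2 - 1/2*(-97)))/(1573 + 15903) = (-6570 + (-101/2 + 97/2))/17476 = (-6570 - 2)*(1/17476) = -6572*1/17476 = -1643/4369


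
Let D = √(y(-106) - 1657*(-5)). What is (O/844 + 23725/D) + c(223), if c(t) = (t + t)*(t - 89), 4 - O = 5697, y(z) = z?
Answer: 50435123/844 + 23725*√8179/8179 ≈ 60020.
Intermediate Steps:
O = -5693 (O = 4 - 1*5697 = 4 - 5697 = -5693)
c(t) = 2*t*(-89 + t) (c(t) = (2*t)*(-89 + t) = 2*t*(-89 + t))
D = √8179 (D = √(-106 - 1657*(-5)) = √(-106 + 8285) = √8179 ≈ 90.438)
(O/844 + 23725/D) + c(223) = (-5693/844 + 23725/(√8179)) + 2*223*(-89 + 223) = (-5693*1/844 + 23725*(√8179/8179)) + 2*223*134 = (-5693/844 + 23725*√8179/8179) + 59764 = 50435123/844 + 23725*√8179/8179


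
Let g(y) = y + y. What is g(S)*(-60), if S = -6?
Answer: 720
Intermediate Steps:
g(y) = 2*y
g(S)*(-60) = (2*(-6))*(-60) = -12*(-60) = 720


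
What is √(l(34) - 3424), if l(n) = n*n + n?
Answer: I*√2234 ≈ 47.265*I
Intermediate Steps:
l(n) = n + n² (l(n) = n² + n = n + n²)
√(l(34) - 3424) = √(34*(1 + 34) - 3424) = √(34*35 - 3424) = √(1190 - 3424) = √(-2234) = I*√2234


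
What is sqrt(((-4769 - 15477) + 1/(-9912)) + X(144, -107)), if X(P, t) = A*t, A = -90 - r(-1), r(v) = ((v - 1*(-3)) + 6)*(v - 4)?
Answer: I*sqrt(365874601134)/4956 ≈ 122.05*I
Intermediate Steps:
r(v) = (-4 + v)*(9 + v) (r(v) = ((v + 3) + 6)*(-4 + v) = ((3 + v) + 6)*(-4 + v) = (9 + v)*(-4 + v) = (-4 + v)*(9 + v))
A = -50 (A = -90 - (-36 + (-1)**2 + 5*(-1)) = -90 - (-36 + 1 - 5) = -90 - 1*(-40) = -90 + 40 = -50)
X(P, t) = -50*t
sqrt(((-4769 - 15477) + 1/(-9912)) + X(144, -107)) = sqrt(((-4769 - 15477) + 1/(-9912)) - 50*(-107)) = sqrt((-20246 - 1/9912) + 5350) = sqrt(-200678353/9912 + 5350) = sqrt(-147649153/9912) = I*sqrt(365874601134)/4956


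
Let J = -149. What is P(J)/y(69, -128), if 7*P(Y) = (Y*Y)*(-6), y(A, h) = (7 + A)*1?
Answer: -66603/266 ≈ -250.39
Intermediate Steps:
y(A, h) = 7 + A
P(Y) = -6*Y²/7 (P(Y) = ((Y*Y)*(-6))/7 = (Y²*(-6))/7 = (-6*Y²)/7 = -6*Y²/7)
P(J)/y(69, -128) = (-6/7*(-149)²)/(7 + 69) = -6/7*22201/76 = -133206/7*1/76 = -66603/266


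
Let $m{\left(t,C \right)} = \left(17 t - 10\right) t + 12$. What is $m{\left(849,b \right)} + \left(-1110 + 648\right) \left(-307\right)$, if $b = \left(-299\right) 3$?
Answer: $12386973$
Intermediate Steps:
$b = -897$
$m{\left(t,C \right)} = 12 + t \left(-10 + 17 t\right)$ ($m{\left(t,C \right)} = \left(-10 + 17 t\right) t + 12 = t \left(-10 + 17 t\right) + 12 = 12 + t \left(-10 + 17 t\right)$)
$m{\left(849,b \right)} + \left(-1110 + 648\right) \left(-307\right) = \left(12 - 8490 + 17 \cdot 849^{2}\right) + \left(-1110 + 648\right) \left(-307\right) = \left(12 - 8490 + 17 \cdot 720801\right) - -141834 = \left(12 - 8490 + 12253617\right) + 141834 = 12245139 + 141834 = 12386973$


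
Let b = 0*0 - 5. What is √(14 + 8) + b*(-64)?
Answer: 320 + √22 ≈ 324.69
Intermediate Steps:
b = -5 (b = 0 - 5 = -5)
√(14 + 8) + b*(-64) = √(14 + 8) - 5*(-64) = √22 + 320 = 320 + √22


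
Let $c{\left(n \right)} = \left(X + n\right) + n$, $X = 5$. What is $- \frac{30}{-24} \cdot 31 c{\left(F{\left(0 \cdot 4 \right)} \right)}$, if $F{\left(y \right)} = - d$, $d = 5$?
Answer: $- \frac{775}{4} \approx -193.75$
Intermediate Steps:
$F{\left(y \right)} = -5$ ($F{\left(y \right)} = \left(-1\right) 5 = -5$)
$c{\left(n \right)} = 5 + 2 n$ ($c{\left(n \right)} = \left(5 + n\right) + n = 5 + 2 n$)
$- \frac{30}{-24} \cdot 31 c{\left(F{\left(0 \cdot 4 \right)} \right)} = - \frac{30}{-24} \cdot 31 \left(5 + 2 \left(-5\right)\right) = \left(-30\right) \left(- \frac{1}{24}\right) 31 \left(5 - 10\right) = \frac{5}{4} \cdot 31 \left(-5\right) = \frac{155}{4} \left(-5\right) = - \frac{775}{4}$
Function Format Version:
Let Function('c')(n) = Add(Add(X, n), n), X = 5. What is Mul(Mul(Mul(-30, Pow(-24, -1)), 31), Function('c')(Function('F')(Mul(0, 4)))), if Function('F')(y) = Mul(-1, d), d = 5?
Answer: Rational(-775, 4) ≈ -193.75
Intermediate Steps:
Function('F')(y) = -5 (Function('F')(y) = Mul(-1, 5) = -5)
Function('c')(n) = Add(5, Mul(2, n)) (Function('c')(n) = Add(Add(5, n), n) = Add(5, Mul(2, n)))
Mul(Mul(Mul(-30, Pow(-24, -1)), 31), Function('c')(Function('F')(Mul(0, 4)))) = Mul(Mul(Mul(-30, Pow(-24, -1)), 31), Add(5, Mul(2, -5))) = Mul(Mul(Mul(-30, Rational(-1, 24)), 31), Add(5, -10)) = Mul(Mul(Rational(5, 4), 31), -5) = Mul(Rational(155, 4), -5) = Rational(-775, 4)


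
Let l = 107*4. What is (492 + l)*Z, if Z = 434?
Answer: 399280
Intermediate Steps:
l = 428
(492 + l)*Z = (492 + 428)*434 = 920*434 = 399280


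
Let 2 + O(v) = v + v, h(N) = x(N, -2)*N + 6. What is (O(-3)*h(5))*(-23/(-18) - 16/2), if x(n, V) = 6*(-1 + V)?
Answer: -13552/3 ≈ -4517.3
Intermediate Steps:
x(n, V) = -6 + 6*V
h(N) = 6 - 18*N (h(N) = (-6 + 6*(-2))*N + 6 = (-6 - 12)*N + 6 = -18*N + 6 = 6 - 18*N)
O(v) = -2 + 2*v (O(v) = -2 + (v + v) = -2 + 2*v)
(O(-3)*h(5))*(-23/(-18) - 16/2) = ((-2 + 2*(-3))*(6 - 18*5))*(-23/(-18) - 16/2) = ((-2 - 6)*(6 - 90))*(-23*(-1/18) - 16*½) = (-8*(-84))*(23/18 - 8) = 672*(-121/18) = -13552/3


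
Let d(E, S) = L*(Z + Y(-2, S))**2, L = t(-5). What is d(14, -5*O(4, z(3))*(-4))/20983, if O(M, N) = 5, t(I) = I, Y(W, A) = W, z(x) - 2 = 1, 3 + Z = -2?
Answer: -245/20983 ≈ -0.011676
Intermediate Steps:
Z = -5 (Z = -3 - 2 = -5)
z(x) = 3 (z(x) = 2 + 1 = 3)
L = -5
d(E, S) = -245 (d(E, S) = -5*(-5 - 2)**2 = -5*(-7)**2 = -5*49 = -245)
d(14, -5*O(4, z(3))*(-4))/20983 = -245/20983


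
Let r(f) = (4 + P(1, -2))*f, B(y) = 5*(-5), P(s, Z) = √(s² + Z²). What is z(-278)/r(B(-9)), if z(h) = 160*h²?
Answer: -9892352/55 + 2473088*√5/55 ≈ -79316.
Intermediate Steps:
P(s, Z) = √(Z² + s²)
B(y) = -25
r(f) = f*(4 + √5) (r(f) = (4 + √((-2)² + 1²))*f = (4 + √(4 + 1))*f = (4 + √5)*f = f*(4 + √5))
z(-278)/r(B(-9)) = (160*(-278)²)/((-25*(4 + √5))) = (160*77284)/(-100 - 25*√5) = 12365440/(-100 - 25*√5)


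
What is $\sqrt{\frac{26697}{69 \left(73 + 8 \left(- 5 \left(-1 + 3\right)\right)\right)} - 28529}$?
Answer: $\frac{2 i \sqrt{185233237}}{161} \approx 169.07 i$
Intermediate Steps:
$\sqrt{\frac{26697}{69 \left(73 + 8 \left(- 5 \left(-1 + 3\right)\right)\right)} - 28529} = \sqrt{\frac{26697}{69 \left(73 + 8 \left(\left(-5\right) 2\right)\right)} - 28529} = \sqrt{\frac{26697}{69 \left(73 + 8 \left(-10\right)\right)} - 28529} = \sqrt{\frac{26697}{69 \left(73 - 80\right)} - 28529} = \sqrt{\frac{26697}{69 \left(-7\right)} - 28529} = \sqrt{\frac{26697}{-483} - 28529} = \sqrt{26697 \left(- \frac{1}{483}\right) - 28529} = \sqrt{- \frac{8899}{161} - 28529} = \sqrt{- \frac{4602068}{161}} = \frac{2 i \sqrt{185233237}}{161}$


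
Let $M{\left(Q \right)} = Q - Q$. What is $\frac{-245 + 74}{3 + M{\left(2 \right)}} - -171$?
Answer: $114$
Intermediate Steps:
$M{\left(Q \right)} = 0$
$\frac{-245 + 74}{3 + M{\left(2 \right)}} - -171 = \frac{-245 + 74}{3 + 0} - -171 = - \frac{171}{3} + 171 = \left(-171\right) \frac{1}{3} + 171 = -57 + 171 = 114$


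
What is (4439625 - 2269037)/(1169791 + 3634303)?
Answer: 1085294/2402047 ≈ 0.45182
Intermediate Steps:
(4439625 - 2269037)/(1169791 + 3634303) = 2170588/4804094 = 2170588*(1/4804094) = 1085294/2402047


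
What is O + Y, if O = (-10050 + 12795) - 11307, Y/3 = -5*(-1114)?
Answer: 8148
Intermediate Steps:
Y = 16710 (Y = 3*(-5*(-1114)) = 3*5570 = 16710)
O = -8562 (O = 2745 - 11307 = -8562)
O + Y = -8562 + 16710 = 8148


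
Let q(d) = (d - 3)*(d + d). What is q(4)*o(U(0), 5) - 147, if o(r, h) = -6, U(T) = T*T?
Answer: -195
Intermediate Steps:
U(T) = T²
q(d) = 2*d*(-3 + d) (q(d) = (-3 + d)*(2*d) = 2*d*(-3 + d))
q(4)*o(U(0), 5) - 147 = (2*4*(-3 + 4))*(-6) - 147 = (2*4*1)*(-6) - 147 = 8*(-6) - 147 = -48 - 147 = -195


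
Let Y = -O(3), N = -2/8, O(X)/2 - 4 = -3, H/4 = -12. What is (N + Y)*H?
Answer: 108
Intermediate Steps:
H = -48 (H = 4*(-12) = -48)
O(X) = 2 (O(X) = 8 + 2*(-3) = 8 - 6 = 2)
N = -¼ (N = -2*⅛ = -¼ ≈ -0.25000)
Y = -2 (Y = -1*2 = -2)
(N + Y)*H = (-¼ - 2)*(-48) = -9/4*(-48) = 108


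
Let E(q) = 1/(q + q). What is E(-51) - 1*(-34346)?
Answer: 3503291/102 ≈ 34346.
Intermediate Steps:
E(q) = 1/(2*q)
E(-51) - 1*(-34346) = (½)/(-51) - 1*(-34346) = (½)*(-1/51) + 34346 = -1/102 + 34346 = 3503291/102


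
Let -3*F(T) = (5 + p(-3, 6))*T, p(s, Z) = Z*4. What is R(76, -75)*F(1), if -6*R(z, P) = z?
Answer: 1102/9 ≈ 122.44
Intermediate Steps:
R(z, P) = -z/6
p(s, Z) = 4*Z
F(T) = -29*T/3 (F(T) = -(5 + 4*6)*T/3 = -(5 + 24)*T/3 = -29*T/3)
R(76, -75)*F(1) = (-⅙*76)*(-29/3*1) = -38/3*(-29/3) = 1102/9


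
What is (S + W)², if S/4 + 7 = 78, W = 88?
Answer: 138384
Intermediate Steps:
S = 284 (S = -28 + 4*78 = -28 + 312 = 284)
(S + W)² = (284 + 88)² = 372² = 138384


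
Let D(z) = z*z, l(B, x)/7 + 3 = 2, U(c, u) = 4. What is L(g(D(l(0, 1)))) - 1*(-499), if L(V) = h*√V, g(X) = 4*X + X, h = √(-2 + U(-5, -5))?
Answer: 499 + 7*√10 ≈ 521.14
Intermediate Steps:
l(B, x) = -7 (l(B, x) = -21 + 7*2 = -21 + 14 = -7)
h = √2 (h = √(-2 + 4) = √2 ≈ 1.4142)
D(z) = z²
g(X) = 5*X
L(V) = √2*√V
L(g(D(l(0, 1)))) - 1*(-499) = √2*√(5*(-7)²) - 1*(-499) = √2*√(5*49) + 499 = √2*√245 + 499 = √2*(7*√5) + 499 = 7*√10 + 499 = 499 + 7*√10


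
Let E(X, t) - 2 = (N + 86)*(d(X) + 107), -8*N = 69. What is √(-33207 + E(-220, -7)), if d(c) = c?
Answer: I*√671174/4 ≈ 204.81*I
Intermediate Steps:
N = -69/8 (N = -⅛*69 = -69/8 ≈ -8.6250)
E(X, t) = 66249/8 + 619*X/8 (E(X, t) = 2 + (-69/8 + 86)*(X + 107) = 2 + 619*(107 + X)/8 = 2 + (66233/8 + 619*X/8) = 66249/8 + 619*X/8)
√(-33207 + E(-220, -7)) = √(-33207 + (66249/8 + (619/8)*(-220))) = √(-33207 + (66249/8 - 34045/2)) = √(-33207 - 69931/8) = √(-335587/8) = I*√671174/4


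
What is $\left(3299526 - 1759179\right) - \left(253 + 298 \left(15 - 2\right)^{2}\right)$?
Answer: $1489732$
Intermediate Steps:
$\left(3299526 - 1759179\right) - \left(253 + 298 \left(15 - 2\right)^{2}\right) = \left(3299526 - 1759179\right) - \left(253 + 298 \cdot 13^{2}\right) = \left(3299526 - 1759179\right) - 50615 = 1540347 - 50615 = 1489732$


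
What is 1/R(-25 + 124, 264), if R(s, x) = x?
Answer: 1/264 ≈ 0.0037879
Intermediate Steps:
1/R(-25 + 124, 264) = 1/264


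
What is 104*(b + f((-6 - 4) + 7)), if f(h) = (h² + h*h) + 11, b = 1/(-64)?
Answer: 24115/8 ≈ 3014.4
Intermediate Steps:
b = -1/64 ≈ -0.015625
f(h) = 11 + 2*h² (f(h) = (h² + h²) + 11 = 2*h² + 11 = 11 + 2*h²)
104*(b + f((-6 - 4) + 7)) = 104*(-1/64 + (11 + 2*((-6 - 4) + 7)²)) = 104*(-1/64 + (11 + 2*(-10 + 7)²)) = 104*(-1/64 + (11 + 2*(-3)²)) = 104*(-1/64 + (11 + 2*9)) = 104*(-1/64 + (11 + 18)) = 104*(-1/64 + 29) = 104*(1855/64) = 24115/8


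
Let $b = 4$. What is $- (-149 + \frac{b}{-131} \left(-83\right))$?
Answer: $\frac{19187}{131} \approx 146.47$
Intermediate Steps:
$- (-149 + \frac{b}{-131} \left(-83\right)) = - (-149 + \frac{4}{-131} \left(-83\right)) = - (-149 + 4 \left(- \frac{1}{131}\right) \left(-83\right)) = - (-149 - - \frac{332}{131}) = - (-149 + \frac{332}{131}) = \left(-1\right) \left(- \frac{19187}{131}\right) = \frac{19187}{131}$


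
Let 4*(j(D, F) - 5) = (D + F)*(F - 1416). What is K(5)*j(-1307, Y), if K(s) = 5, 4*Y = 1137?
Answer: 92601385/64 ≈ 1.4469e+6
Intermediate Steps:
Y = 1137/4 (Y = (¼)*1137 = 1137/4 ≈ 284.25)
j(D, F) = 5 + (-1416 + F)*(D + F)/4 (j(D, F) = 5 + ((D + F)*(F - 1416))/4 = 5 + ((D + F)*(-1416 + F))/4 = 5 + ((-1416 + F)*(D + F))/4 = 5 + (-1416 + F)*(D + F)/4)
K(5)*j(-1307, Y) = 5*(5 - 354*(-1307) - 354*1137/4 + (1137/4)²/4 + (¼)*(-1307)*(1137/4)) = 5*(5 + 462678 - 201249/2 + (¼)*(1292769/16) - 1486059/16) = 5*(5 + 462678 - 201249/2 + 1292769/64 - 1486059/16) = 5*(18520277/64) = 92601385/64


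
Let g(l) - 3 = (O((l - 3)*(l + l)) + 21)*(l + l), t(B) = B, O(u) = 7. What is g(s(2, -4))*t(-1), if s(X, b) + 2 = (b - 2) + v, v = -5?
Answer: 725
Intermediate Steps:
s(X, b) = -9 + b (s(X, b) = -2 + ((b - 2) - 5) = -2 + ((-2 + b) - 5) = -2 + (-7 + b) = -9 + b)
g(l) = 3 + 56*l (g(l) = 3 + (7 + 21)*(l + l) = 3 + 28*(2*l) = 3 + 56*l)
g(s(2, -4))*t(-1) = (3 + 56*(-9 - 4))*(-1) = (3 + 56*(-13))*(-1) = (3 - 728)*(-1) = -725*(-1) = 725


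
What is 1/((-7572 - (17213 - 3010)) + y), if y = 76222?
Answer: 1/54447 ≈ 1.8366e-5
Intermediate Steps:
1/((-7572 - (17213 - 3010)) + y) = 1/((-7572 - (17213 - 3010)) + 76222) = 1/((-7572 - 1*14203) + 76222) = 1/((-7572 - 14203) + 76222) = 1/(-21775 + 76222) = 1/54447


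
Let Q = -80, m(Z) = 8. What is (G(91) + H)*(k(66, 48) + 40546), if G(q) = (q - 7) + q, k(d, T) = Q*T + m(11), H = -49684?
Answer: -1817673426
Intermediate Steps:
k(d, T) = 8 - 80*T (k(d, T) = -80*T + 8 = 8 - 80*T)
G(q) = -7 + 2*q (G(q) = (-7 + q) + q = -7 + 2*q)
(G(91) + H)*(k(66, 48) + 40546) = ((-7 + 2*91) - 49684)*((8 - 80*48) + 40546) = ((-7 + 182) - 49684)*((8 - 3840) + 40546) = (175 - 49684)*(-3832 + 40546) = -49509*36714 = -1817673426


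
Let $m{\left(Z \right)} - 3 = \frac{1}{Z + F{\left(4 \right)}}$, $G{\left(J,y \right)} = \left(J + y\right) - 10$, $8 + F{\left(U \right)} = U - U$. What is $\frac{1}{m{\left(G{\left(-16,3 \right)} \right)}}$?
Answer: $\frac{31}{92} \approx 0.33696$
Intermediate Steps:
$F{\left(U \right)} = -8$ ($F{\left(U \right)} = -8 + \left(U - U\right) = -8 + 0 = -8$)
$G{\left(J,y \right)} = -10 + J + y$
$m{\left(Z \right)} = 3 + \frac{1}{-8 + Z}$ ($m{\left(Z \right)} = 3 + \frac{1}{Z - 8} = 3 + \frac{1}{-8 + Z}$)
$\frac{1}{m{\left(G{\left(-16,3 \right)} \right)}} = \frac{1}{\frac{1}{-8 - 23} \left(-23 + 3 \left(-10 - 16 + 3\right)\right)} = \frac{1}{\frac{1}{-8 - 23} \left(-23 + 3 \left(-23\right)\right)} = \frac{1}{\frac{1}{-31} \left(-23 - 69\right)} = \frac{1}{\left(- \frac{1}{31}\right) \left(-92\right)} = \frac{1}{\frac{92}{31}} = \frac{31}{92}$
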